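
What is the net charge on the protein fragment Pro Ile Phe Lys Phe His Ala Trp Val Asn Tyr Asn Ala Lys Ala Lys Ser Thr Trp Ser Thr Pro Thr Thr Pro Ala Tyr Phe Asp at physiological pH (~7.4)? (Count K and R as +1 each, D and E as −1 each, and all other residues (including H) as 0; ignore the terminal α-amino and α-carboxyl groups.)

+2

Positive (K, R): Lys4, Lys14, Lys16 → +3.
Negative (D, E): Asp29 → −1.
Net charge = (+3) + (−1) = +2.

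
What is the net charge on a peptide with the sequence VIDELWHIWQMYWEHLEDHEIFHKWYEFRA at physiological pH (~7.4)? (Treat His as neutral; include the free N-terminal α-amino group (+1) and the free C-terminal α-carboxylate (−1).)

-5

At pH ~7.4 the Lys and Arg side chains are protonated (+1), the Asp and Glu side chains are deprotonated (−1), and with His taken as neutral all other side chains carry no charge.
Positive (K, R): K24, R29 → +2.
Negative (D, E): D3, E4, E14, E17, D18, E20, E27 → −7.
The N-terminus (+1) and C-terminus (−1) cancel.
Net charge = (+2) + (−7) = −5.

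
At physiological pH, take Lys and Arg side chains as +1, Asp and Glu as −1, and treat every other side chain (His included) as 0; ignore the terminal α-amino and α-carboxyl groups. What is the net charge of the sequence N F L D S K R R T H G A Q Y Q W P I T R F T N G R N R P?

Positive (K, R): K6, R7, R8, R20, R25, R27 → +6.
Negative (D, E): D4 → −1.
Net charge = (+6) + (−1) = +5.

+5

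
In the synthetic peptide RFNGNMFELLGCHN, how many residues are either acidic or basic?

Acidic: D, E. Basic: H, K, R.
Acidic residues here: E8 (1).
Basic residues here: R1, H13 (2).
The two groups share no amino acid, so total = 1 + 2 = 3.

3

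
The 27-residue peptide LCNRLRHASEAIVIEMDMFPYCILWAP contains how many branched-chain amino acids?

7

The BCAAs are Val, Leu, and Ile — aliphatic side chains with a branch point.
Matching residues: L1, L5, I12, V13, I14, I23, L24.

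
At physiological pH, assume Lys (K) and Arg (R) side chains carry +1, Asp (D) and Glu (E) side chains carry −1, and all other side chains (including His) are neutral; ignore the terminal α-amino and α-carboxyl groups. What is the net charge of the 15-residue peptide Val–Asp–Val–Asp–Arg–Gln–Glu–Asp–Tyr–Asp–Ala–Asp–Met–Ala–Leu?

Positive (K, R): Arg5 → +1.
Negative (D, E): Asp2, Asp4, Glu7, Asp8, Asp10, Asp12 → −6.
Net charge = (+1) + (−6) = −5.

-5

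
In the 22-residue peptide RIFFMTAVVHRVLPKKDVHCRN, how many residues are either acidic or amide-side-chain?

Acidic: D, E. Amide-side-chain: N, Q.
Acidic residues here: D17 (1).
Amide-side-chain residues here: N22 (1).
The two groups share no amino acid, so total = 1 + 1 = 2.

2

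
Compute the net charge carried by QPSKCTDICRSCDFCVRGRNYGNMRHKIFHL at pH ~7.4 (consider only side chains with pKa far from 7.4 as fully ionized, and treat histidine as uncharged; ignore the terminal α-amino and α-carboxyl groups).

+4

Near pH 7.4, K and R contribute +1 each, D and E contribute −1 each, and every other side chain (His included, as stated) is uncharged.
Positive (K, R): K4, R10, R17, R19, R25, K27 → +6.
Negative (D, E): D7, D13 → −2.
Net charge = (+6) + (−2) = +4.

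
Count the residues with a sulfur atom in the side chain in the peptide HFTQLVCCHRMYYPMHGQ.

4

Cysteine (C, thiol) and methionine (M, thioether) are the two sulfur-containing amino acids.
Matching residues: C7, C8, M11, M15.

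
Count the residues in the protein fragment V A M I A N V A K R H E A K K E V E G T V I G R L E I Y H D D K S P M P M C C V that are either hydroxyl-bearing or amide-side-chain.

4

Hydroxyl-bearing: S, T, Y. Amide-side-chain: N, Q.
Hydroxyl-bearing residues here: T20, Y28, S33 (3).
Amide-side-chain residues here: N6 (1).
The two groups share no amino acid, so total = 3 + 1 = 4.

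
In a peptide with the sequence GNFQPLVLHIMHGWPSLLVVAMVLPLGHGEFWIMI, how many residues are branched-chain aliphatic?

V, L, and I make up the branched-chain aliphatic group.
Matching residues: L6, V7, L8, I10, L17, L18, V19, V20, V23, L24, L26, I33, I35.

13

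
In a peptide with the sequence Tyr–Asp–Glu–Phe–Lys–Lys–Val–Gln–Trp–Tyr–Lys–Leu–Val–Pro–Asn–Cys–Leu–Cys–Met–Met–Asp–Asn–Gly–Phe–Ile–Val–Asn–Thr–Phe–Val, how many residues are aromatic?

6

Phenylalanine (F), tryptophan (W), and tyrosine (Y) have aromatic ring side chains.
Matching residues: Tyr1, Phe4, Trp9, Tyr10, Phe24, Phe29.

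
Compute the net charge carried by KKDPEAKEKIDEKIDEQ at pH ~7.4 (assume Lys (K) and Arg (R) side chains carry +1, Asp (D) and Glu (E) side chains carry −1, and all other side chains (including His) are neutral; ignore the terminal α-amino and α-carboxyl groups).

-2

Positive (K, R): K1, K2, K7, K9, K13 → +5.
Negative (D, E): D3, E5, E8, D11, E12, D15, E16 → −7.
Net charge = (+5) + (−7) = −2.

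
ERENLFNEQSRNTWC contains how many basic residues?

2

The basic amino acids are Lys (K), Arg (R), and His (H).
Matching residues: R2, R11.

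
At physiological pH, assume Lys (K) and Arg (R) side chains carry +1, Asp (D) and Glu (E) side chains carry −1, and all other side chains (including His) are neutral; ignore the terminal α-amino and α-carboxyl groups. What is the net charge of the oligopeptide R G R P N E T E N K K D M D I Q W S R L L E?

Positive (K, R): R1, R3, K10, K11, R19 → +5.
Negative (D, E): E6, E8, D12, D14, E22 → −5.
Net charge = (+5) + (−5) = 0.

0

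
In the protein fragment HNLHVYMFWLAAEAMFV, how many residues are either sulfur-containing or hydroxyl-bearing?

Sulfur-containing: C, M. Hydroxyl-bearing: S, T, Y.
Sulfur-containing residues here: M7, M15 (2).
Hydroxyl-bearing residues here: Y6 (1).
The two groups share no amino acid, so total = 2 + 1 = 3.

3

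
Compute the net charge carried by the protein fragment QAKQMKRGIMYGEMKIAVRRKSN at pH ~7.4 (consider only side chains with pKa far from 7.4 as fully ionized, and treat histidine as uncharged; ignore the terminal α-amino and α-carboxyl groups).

+6

The side chains ionized at physiological pH are Lys/Arg (+1) and Asp/Glu (−1); with His treated as neutral, nothing else contributes.
Positive (K, R): K3, K6, R7, K15, R19, R20, K21 → +7.
Negative (D, E): E13 → −1.
Net charge = (+7) + (−1) = +6.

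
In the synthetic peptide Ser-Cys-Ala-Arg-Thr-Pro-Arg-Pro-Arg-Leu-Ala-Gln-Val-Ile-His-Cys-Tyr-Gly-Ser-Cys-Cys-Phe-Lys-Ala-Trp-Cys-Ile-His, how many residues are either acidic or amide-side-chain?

Acidic: D, E. Amide-side-chain: N, Q.
Acidic residues here: none (0).
Amide-side-chain residues here: Gln12 (1).
The two groups share no amino acid, so total = 0 + 1 = 1.

1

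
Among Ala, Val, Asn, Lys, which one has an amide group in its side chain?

Asn

Asparagine (N) and glutamine (Q) have uncharged amide side chains.
Of the listed options, only Asn belongs to this group.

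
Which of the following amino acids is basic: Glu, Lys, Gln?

K, R, and H are the three residues with basic side chains (ε-amine, guanidinium, and imidazole respectively).
Of the listed options, only Lys belongs to this group.

Lys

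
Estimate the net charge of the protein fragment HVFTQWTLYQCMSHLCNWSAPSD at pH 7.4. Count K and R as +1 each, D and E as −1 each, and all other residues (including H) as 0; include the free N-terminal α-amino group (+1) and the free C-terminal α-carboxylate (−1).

Positive (K, R): none → +0.
Negative (D, E): D23 → −1.
The N-terminus (+1) and C-terminus (−1) cancel.
Net charge = (+0) + (−1) = −1.

-1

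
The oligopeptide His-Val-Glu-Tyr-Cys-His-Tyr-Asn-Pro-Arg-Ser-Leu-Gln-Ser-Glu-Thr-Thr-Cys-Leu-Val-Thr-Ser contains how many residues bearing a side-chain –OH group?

8

The –OH-bearing residues are Ser, Thr (aliphatic alcohols), and Tyr (phenol).
Matching residues: Tyr4, Tyr7, Ser11, Ser14, Thr16, Thr17, Thr21, Ser22.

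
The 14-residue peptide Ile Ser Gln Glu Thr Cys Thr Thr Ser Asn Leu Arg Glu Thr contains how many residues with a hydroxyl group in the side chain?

6

The –OH-bearing residues are Ser, Thr (aliphatic alcohols), and Tyr (phenol).
Matching residues: Ser2, Thr5, Thr7, Thr8, Ser9, Thr14.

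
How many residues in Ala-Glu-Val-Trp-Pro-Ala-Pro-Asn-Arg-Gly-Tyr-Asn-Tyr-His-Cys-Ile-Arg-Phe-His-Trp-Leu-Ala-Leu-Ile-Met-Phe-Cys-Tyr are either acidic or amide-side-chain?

Acidic: D, E. Amide-side-chain: N, Q.
Acidic residues here: Glu2 (1).
Amide-side-chain residues here: Asn8, Asn12 (2).
The two groups share no amino acid, so total = 1 + 2 = 3.

3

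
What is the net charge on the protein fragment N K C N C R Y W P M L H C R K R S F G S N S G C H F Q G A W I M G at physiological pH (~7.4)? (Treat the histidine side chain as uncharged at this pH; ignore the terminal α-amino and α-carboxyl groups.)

The side chains ionized at physiological pH are Lys/Arg (+1) and Asp/Glu (−1); with His treated as neutral, nothing else contributes.
Positive (K, R): K2, R6, R14, K15, R16 → +5.
Negative (D, E): none → −0.
Net charge = (+5) + (−0) = +5.

+5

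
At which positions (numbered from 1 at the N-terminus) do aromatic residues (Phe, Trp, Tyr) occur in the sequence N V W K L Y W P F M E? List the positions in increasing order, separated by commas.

Matching residues: W3, Y6, W7, F9.

3, 6, 7, 9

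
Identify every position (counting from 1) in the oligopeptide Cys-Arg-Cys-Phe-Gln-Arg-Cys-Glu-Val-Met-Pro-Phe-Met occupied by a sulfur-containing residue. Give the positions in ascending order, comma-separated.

1, 3, 7, 10, 13

Matching residues: Cys1, Cys3, Cys7, Met10, Met13.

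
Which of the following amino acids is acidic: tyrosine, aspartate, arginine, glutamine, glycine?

The acidic residues are Asp (D) and Glu (E), whose side chains end in a carboxylate group.
Of the listed options, only aspartate belongs to this group.

aspartate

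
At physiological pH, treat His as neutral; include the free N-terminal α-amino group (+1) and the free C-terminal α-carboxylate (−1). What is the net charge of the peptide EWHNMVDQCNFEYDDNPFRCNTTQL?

The side chains ionized at physiological pH are Lys/Arg (+1) and Asp/Glu (−1); with His treated as neutral, nothing else contributes.
Positive (K, R): R19 → +1.
Negative (D, E): E1, D7, E12, D14, D15 → −5.
The N-terminus (+1) and C-terminus (−1) cancel.
Net charge = (+1) + (−5) = −4.

-4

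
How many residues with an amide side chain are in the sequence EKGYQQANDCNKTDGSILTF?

Only N (asparagine) and Q (glutamine) carry a side-chain carboxamide.
Matching residues: Q5, Q6, N8, N11.

4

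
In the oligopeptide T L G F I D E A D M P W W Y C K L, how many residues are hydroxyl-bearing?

The –OH-bearing residues are Ser, Thr (aliphatic alcohols), and Tyr (phenol).
Matching residues: T1, Y14.

2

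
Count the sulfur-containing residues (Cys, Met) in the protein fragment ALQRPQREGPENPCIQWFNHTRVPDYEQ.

1

Matching residues: C14.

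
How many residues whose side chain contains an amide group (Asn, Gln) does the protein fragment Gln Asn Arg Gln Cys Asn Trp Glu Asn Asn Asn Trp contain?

Matching residues: Gln1, Asn2, Gln4, Asn6, Asn9, Asn10, Asn11.

7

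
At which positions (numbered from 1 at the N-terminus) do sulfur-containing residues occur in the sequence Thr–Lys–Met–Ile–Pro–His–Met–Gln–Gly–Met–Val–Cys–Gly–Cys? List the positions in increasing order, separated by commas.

Only Cys (C) and Met (M) have a sulfur atom in the side chain.
Matching residues: Met3, Met7, Met10, Cys12, Cys14.

3, 7, 10, 12, 14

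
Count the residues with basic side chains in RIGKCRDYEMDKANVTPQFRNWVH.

6

Lysine (K), arginine (R), and histidine (H) have basic, nitrogen-containing side chains.
Matching residues: R1, K4, R6, K12, R20, H24.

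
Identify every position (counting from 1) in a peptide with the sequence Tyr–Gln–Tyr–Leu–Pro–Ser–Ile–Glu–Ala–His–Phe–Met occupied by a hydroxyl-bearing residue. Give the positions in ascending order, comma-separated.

S, T, and Y are the three residues with a side-chain hydroxyl.
Matching residues: Tyr1, Tyr3, Ser6.

1, 3, 6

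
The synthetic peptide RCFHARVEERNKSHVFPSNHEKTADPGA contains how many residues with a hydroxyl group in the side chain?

3

Serine (S), threonine (T), and tyrosine (Y) each carry a hydroxyl group on the side chain.
Matching residues: S13, S18, T23.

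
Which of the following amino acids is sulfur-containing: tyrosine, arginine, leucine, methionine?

methionine

Only Cys (C) and Met (M) have a sulfur atom in the side chain.
Of the listed options, only methionine belongs to this group.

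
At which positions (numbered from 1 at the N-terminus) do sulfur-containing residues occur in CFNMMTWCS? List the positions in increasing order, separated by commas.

1, 4, 5, 8

Cysteine (C, thiol) and methionine (M, thioether) are the two sulfur-containing amino acids.
Matching residues: C1, M4, M5, C8.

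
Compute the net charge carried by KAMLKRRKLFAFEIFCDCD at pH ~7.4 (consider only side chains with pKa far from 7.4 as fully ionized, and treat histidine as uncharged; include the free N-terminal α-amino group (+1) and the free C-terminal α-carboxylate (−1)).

At pH ~7.4 the Lys and Arg side chains are protonated (+1), the Asp and Glu side chains are deprotonated (−1), and with His taken as neutral all other side chains carry no charge.
Positive (K, R): K1, K5, R6, R7, K8 → +5.
Negative (D, E): E13, D17, D19 → −3.
The N-terminus (+1) and C-terminus (−1) cancel.
Net charge = (+5) + (−3) = +2.

+2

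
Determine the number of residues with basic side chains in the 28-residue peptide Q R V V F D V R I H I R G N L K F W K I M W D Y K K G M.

Lysine (K), arginine (R), and histidine (H) have basic, nitrogen-containing side chains.
Matching residues: R2, R8, H10, R12, K16, K19, K25, K26.

8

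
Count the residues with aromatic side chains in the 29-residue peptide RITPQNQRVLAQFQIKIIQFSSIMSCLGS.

Phenylalanine (F), tryptophan (W), and tyrosine (Y) have aromatic ring side chains.
Matching residues: F13, F20.

2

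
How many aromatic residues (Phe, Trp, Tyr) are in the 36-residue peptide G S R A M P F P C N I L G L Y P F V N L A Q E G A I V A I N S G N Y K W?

Matching residues: F7, Y15, F17, Y34, W36.

5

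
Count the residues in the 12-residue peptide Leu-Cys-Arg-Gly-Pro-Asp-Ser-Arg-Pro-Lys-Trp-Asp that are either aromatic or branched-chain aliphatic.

Aromatic: F, W, Y. Branched-chain aliphatic: I, L, V.
Aromatic residues here: Trp11 (1).
Branched-chain aliphatic residues here: Leu1 (1).
The two groups share no amino acid, so total = 1 + 1 = 2.

2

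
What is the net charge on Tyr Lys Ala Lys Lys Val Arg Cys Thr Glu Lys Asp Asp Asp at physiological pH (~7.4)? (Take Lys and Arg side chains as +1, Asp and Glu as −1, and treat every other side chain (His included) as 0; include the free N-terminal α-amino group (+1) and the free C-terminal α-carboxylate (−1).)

Positive (K, R): Lys2, Lys4, Lys5, Arg7, Lys11 → +5.
Negative (D, E): Glu10, Asp12, Asp13, Asp14 → −4.
The N-terminus (+1) and C-terminus (−1) cancel.
Net charge = (+5) + (−4) = +1.

+1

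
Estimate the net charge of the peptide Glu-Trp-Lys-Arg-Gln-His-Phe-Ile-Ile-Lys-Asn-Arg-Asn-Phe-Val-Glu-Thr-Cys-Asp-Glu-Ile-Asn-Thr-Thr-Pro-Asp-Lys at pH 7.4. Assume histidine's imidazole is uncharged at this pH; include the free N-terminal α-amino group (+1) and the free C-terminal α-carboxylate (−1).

0

At pH ~7.4 the Lys and Arg side chains are protonated (+1), the Asp and Glu side chains are deprotonated (−1), and with His taken as neutral all other side chains carry no charge.
Positive (K, R): Lys3, Arg4, Lys10, Arg12, Lys27 → +5.
Negative (D, E): Glu1, Glu16, Asp19, Glu20, Asp26 → −5.
The N-terminus (+1) and C-terminus (−1) cancel.
Net charge = (+5) + (−5) = 0.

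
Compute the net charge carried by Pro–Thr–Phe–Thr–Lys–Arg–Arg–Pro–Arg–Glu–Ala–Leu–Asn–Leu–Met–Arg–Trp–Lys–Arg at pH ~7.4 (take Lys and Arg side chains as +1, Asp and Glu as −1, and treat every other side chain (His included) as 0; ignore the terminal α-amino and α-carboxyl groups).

Positive (K, R): Lys5, Arg6, Arg7, Arg9, Arg16, Lys18, Arg19 → +7.
Negative (D, E): Glu10 → −1.
Net charge = (+7) + (−1) = +6.

+6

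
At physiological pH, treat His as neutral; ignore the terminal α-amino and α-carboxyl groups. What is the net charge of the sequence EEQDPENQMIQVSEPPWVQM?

At pH ~7.4 the Lys and Arg side chains are protonated (+1), the Asp and Glu side chains are deprotonated (−1), and with His taken as neutral all other side chains carry no charge.
Positive (K, R): none → +0.
Negative (D, E): E1, E2, D4, E6, E14 → −5.
Net charge = (+0) + (−5) = −5.

-5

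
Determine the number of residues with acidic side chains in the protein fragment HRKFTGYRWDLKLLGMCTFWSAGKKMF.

1

Aspartate (D) and glutamate (E) have carboxylic-acid side chains and are the acidic amino acids.
Matching residues: D10.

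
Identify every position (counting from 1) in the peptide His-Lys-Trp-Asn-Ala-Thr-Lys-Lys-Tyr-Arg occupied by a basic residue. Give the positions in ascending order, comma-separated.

The basic amino acids are Lys (K), Arg (R), and His (H).
Matching residues: His1, Lys2, Lys7, Lys8, Arg10.

1, 2, 7, 8, 10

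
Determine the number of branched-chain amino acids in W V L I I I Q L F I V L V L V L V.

The BCAAs are Val, Leu, and Ile — aliphatic side chains with a branch point.
Matching residues: V2, L3, I4, I5, I6, L8, I10, V11, L12, V13, L14, V15, L16, V17.

14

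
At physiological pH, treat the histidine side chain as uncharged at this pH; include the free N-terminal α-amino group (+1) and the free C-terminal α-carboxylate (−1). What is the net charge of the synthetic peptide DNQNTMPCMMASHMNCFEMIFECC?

-3

Near pH 7.4, K and R contribute +1 each, D and E contribute −1 each, and every other side chain (His included, as stated) is uncharged.
Positive (K, R): none → +0.
Negative (D, E): D1, E18, E22 → −3.
The N-terminus (+1) and C-terminus (−1) cancel.
Net charge = (+0) + (−3) = −3.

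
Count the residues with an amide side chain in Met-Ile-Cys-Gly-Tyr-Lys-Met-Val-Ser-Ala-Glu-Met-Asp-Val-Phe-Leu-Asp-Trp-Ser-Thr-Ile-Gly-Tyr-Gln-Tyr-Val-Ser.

Asparagine (N) and glutamine (Q) have uncharged amide side chains.
Matching residues: Gln24.

1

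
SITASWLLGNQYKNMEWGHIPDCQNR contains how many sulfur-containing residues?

Cysteine (C, thiol) and methionine (M, thioether) are the two sulfur-containing amino acids.
Matching residues: M15, C23.

2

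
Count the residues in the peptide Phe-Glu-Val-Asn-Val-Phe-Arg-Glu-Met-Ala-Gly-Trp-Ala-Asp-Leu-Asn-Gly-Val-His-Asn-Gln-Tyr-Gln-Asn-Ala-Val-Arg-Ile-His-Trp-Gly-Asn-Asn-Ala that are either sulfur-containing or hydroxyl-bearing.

Sulfur-containing: C, M. Hydroxyl-bearing: S, T, Y.
Sulfur-containing residues here: Met9 (1).
Hydroxyl-bearing residues here: Tyr22 (1).
The two groups share no amino acid, so total = 1 + 1 = 2.

2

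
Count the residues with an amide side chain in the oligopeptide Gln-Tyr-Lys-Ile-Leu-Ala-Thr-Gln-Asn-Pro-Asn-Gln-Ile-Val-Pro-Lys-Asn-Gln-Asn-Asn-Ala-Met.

Only N (asparagine) and Q (glutamine) carry a side-chain carboxamide.
Matching residues: Gln1, Gln8, Asn9, Asn11, Gln12, Asn17, Gln18, Asn19, Asn20.

9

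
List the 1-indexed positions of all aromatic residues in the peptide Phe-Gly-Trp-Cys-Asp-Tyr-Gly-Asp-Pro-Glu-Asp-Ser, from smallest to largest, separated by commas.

F, W, and Y each carry an aromatic ring on the side chain.
Matching residues: Phe1, Trp3, Tyr6.

1, 3, 6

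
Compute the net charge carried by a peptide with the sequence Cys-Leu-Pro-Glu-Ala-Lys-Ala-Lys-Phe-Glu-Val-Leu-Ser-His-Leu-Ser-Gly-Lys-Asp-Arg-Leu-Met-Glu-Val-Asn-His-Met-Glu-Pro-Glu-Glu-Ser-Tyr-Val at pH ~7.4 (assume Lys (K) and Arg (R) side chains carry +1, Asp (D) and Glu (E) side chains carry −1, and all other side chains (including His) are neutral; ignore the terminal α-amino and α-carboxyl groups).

-3

Positive (K, R): Lys6, Lys8, Lys18, Arg20 → +4.
Negative (D, E): Glu4, Glu10, Asp19, Glu23, Glu28, Glu30, Glu31 → −7.
Net charge = (+4) + (−7) = −3.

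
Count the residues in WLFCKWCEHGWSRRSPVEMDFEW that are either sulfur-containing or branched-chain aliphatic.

5

Sulfur-containing: C, M. Branched-chain aliphatic: I, L, V.
Sulfur-containing residues here: C4, C7, M19 (3).
Branched-chain aliphatic residues here: L2, V17 (2).
The two groups share no amino acid, so total = 3 + 2 = 5.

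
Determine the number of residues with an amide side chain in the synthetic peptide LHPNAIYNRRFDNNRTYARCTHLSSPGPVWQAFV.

5

Asparagine (N) and glutamine (Q) have uncharged amide side chains.
Matching residues: N4, N8, N13, N14, Q31.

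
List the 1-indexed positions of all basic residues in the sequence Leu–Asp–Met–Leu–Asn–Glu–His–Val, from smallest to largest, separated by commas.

K, R, and H are the three residues with basic side chains (ε-amine, guanidinium, and imidazole respectively).
Matching residues: His7.

7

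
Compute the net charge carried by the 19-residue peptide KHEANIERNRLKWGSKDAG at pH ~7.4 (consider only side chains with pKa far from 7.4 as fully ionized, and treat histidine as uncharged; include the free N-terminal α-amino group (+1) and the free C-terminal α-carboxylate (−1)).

At pH ~7.4 the Lys and Arg side chains are protonated (+1), the Asp and Glu side chains are deprotonated (−1), and with His taken as neutral all other side chains carry no charge.
Positive (K, R): K1, R8, R10, K12, K16 → +5.
Negative (D, E): E3, E7, D17 → −3.
The N-terminus (+1) and C-terminus (−1) cancel.
Net charge = (+5) + (−3) = +2.

+2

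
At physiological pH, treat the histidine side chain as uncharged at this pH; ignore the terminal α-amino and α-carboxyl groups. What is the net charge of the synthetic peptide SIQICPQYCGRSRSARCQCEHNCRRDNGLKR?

+5

The side chains ionized at physiological pH are Lys/Arg (+1) and Asp/Glu (−1); with His treated as neutral, nothing else contributes.
Positive (K, R): R11, R13, R16, R24, R25, K30, R31 → +7.
Negative (D, E): E20, D26 → −2.
Net charge = (+7) + (−2) = +5.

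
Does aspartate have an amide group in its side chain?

No

The amide-side-chain residues are Asn (N) and Gln (Q).
Aspartate is not in this group.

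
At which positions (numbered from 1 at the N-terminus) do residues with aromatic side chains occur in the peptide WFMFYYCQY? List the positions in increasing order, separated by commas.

The aromatic amino acids are Phe (F, benzyl), Trp (W, indole), and Tyr (Y, phenol).
Matching residues: W1, F2, F4, Y5, Y6, Y9.

1, 2, 4, 5, 6, 9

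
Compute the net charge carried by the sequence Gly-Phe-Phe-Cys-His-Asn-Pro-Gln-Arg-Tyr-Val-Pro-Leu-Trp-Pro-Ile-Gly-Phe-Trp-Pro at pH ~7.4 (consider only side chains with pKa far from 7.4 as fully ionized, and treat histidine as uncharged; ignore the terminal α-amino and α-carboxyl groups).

+1

The side chains ionized at physiological pH are Lys/Arg (+1) and Asp/Glu (−1); with His treated as neutral, nothing else contributes.
Positive (K, R): Arg9 → +1.
Negative (D, E): none → −0.
Net charge = (+1) + (−0) = +1.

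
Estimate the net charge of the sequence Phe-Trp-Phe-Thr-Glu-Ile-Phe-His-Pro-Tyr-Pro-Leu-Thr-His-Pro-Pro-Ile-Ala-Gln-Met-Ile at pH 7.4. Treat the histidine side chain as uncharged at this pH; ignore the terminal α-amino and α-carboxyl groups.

Near pH 7.4, K and R contribute +1 each, D and E contribute −1 each, and every other side chain (His included, as stated) is uncharged.
Positive (K, R): none → +0.
Negative (D, E): Glu5 → −1.
Net charge = (+0) + (−1) = −1.

-1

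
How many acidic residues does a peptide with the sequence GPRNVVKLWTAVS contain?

Only D (aspartate) and E (glutamate) carry a side-chain carboxylic acid.
None of the 13 residues belong to this group.

0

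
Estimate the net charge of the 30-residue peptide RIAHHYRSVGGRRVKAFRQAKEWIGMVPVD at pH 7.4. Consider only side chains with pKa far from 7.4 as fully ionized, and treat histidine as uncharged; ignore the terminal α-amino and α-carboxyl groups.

+5

The side chains ionized at physiological pH are Lys/Arg (+1) and Asp/Glu (−1); with His treated as neutral, nothing else contributes.
Positive (K, R): R1, R7, R12, R13, K15, R18, K21 → +7.
Negative (D, E): E22, D30 → −2.
Net charge = (+7) + (−2) = +5.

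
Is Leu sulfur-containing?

Only Cys (C) and Met (M) have a sulfur atom in the side chain.
Leucine is not in this group.

No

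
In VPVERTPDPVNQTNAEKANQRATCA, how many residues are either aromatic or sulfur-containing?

1

Aromatic: F, W, Y. Sulfur-containing: C, M.
Aromatic residues here: none (0).
Sulfur-containing residues here: C24 (1).
The two groups share no amino acid, so total = 0 + 1 = 1.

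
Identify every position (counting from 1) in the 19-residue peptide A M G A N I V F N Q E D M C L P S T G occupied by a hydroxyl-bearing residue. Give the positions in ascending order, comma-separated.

Matching residues: S17, T18.

17, 18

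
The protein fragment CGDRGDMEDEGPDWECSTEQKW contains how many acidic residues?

8

The acidic residues are Asp (D) and Glu (E), whose side chains end in a carboxylate group.
Matching residues: D3, D6, E8, D9, E10, D13, E15, E19.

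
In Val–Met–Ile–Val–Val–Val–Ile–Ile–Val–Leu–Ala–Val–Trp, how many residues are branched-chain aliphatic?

Valine (V), leucine (L), and isoleucine (I) are the branched-chain amino acids.
Matching residues: Val1, Ile3, Val4, Val5, Val6, Ile7, Ile8, Val9, Leu10, Val12.

10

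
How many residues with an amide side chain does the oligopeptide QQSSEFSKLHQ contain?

The amide-side-chain residues are Asn (N) and Gln (Q).
Matching residues: Q1, Q2, Q11.

3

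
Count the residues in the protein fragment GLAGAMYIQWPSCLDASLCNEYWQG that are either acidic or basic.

Acidic: D, E. Basic: H, K, R.
Acidic residues here: D15, E21 (2).
Basic residues here: none (0).
The two groups share no amino acid, so total = 2 + 0 = 2.

2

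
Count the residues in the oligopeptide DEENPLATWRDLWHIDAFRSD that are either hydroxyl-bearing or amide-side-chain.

Hydroxyl-bearing: S, T, Y. Amide-side-chain: N, Q.
Hydroxyl-bearing residues here: T8, S20 (2).
Amide-side-chain residues here: N4 (1).
The two groups share no amino acid, so total = 2 + 1 = 3.

3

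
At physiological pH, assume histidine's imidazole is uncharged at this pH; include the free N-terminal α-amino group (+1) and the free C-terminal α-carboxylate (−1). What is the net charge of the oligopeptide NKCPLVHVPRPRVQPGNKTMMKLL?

At pH ~7.4 the Lys and Arg side chains are protonated (+1), the Asp and Glu side chains are deprotonated (−1), and with His taken as neutral all other side chains carry no charge.
Positive (K, R): K2, R10, R12, K18, K22 → +5.
Negative (D, E): none → −0.
The N-terminus (+1) and C-terminus (−1) cancel.
Net charge = (+5) + (−0) = +5.

+5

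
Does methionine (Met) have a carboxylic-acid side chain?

The acidic residues are Asp (D) and Glu (E), whose side chains end in a carboxylate group.
Methionine is not in this group.

No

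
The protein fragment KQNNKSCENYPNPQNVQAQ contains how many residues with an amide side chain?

9

The amide-side-chain residues are Asn (N) and Gln (Q).
Matching residues: Q2, N3, N4, N9, N12, Q14, N15, Q17, Q19.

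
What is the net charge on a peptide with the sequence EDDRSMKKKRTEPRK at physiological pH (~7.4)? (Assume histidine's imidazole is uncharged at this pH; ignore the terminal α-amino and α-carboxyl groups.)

Near pH 7.4, K and R contribute +1 each, D and E contribute −1 each, and every other side chain (His included, as stated) is uncharged.
Positive (K, R): R4, K7, K8, K9, R10, R14, K15 → +7.
Negative (D, E): E1, D2, D3, E12 → −4.
Net charge = (+7) + (−4) = +3.

+3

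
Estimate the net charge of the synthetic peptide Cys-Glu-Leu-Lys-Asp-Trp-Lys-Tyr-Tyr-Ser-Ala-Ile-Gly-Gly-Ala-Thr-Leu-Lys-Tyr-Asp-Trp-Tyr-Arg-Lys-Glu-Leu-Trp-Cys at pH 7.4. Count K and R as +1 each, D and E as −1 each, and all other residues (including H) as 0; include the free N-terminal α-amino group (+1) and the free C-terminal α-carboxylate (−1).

+1

Positive (K, R): Lys4, Lys7, Lys18, Arg23, Lys24 → +5.
Negative (D, E): Glu2, Asp5, Asp20, Glu25 → −4.
The N-terminus (+1) and C-terminus (−1) cancel.
Net charge = (+5) + (−4) = +1.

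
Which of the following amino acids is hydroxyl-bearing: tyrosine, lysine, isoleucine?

The –OH-bearing residues are Ser, Thr (aliphatic alcohols), and Tyr (phenol).
Of the listed options, only tyrosine belongs to this group.

tyrosine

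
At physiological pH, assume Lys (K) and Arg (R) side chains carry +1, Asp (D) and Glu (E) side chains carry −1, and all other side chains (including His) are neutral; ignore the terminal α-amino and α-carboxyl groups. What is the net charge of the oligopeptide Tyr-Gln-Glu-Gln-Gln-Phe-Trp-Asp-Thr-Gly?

-2

Positive (K, R): none → +0.
Negative (D, E): Glu3, Asp8 → −2.
Net charge = (+0) + (−2) = −2.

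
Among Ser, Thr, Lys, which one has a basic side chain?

Lys

K, R, and H are the three residues with basic side chains (ε-amine, guanidinium, and imidazole respectively).
Of the listed options, only Lys belongs to this group.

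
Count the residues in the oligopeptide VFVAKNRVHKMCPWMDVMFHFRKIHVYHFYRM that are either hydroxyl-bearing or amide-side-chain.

Hydroxyl-bearing: S, T, Y. Amide-side-chain: N, Q.
Hydroxyl-bearing residues here: Y27, Y30 (2).
Amide-side-chain residues here: N6 (1).
The two groups share no amino acid, so total = 2 + 1 = 3.

3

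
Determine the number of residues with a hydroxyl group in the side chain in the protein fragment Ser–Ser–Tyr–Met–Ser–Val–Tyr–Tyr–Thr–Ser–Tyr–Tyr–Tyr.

11

The –OH-bearing residues are Ser, Thr (aliphatic alcohols), and Tyr (phenol).
Matching residues: Ser1, Ser2, Tyr3, Ser5, Tyr7, Tyr8, Thr9, Ser10, Tyr11, Tyr12, Tyr13.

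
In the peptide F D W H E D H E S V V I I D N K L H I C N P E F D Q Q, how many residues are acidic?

7

Only D (aspartate) and E (glutamate) carry a side-chain carboxylic acid.
Matching residues: D2, E5, D6, E8, D14, E23, D25.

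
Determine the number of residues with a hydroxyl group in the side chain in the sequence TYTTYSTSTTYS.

12

S, T, and Y are the three residues with a side-chain hydroxyl.
Matching residues: T1, Y2, T3, T4, Y5, S6, T7, S8, T9, T10, Y11, S12.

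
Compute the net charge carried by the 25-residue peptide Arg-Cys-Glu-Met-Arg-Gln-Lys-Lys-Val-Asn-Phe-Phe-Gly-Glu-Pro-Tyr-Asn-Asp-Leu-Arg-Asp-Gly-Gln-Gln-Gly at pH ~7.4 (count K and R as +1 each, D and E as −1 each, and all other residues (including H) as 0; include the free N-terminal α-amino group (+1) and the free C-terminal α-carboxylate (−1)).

Positive (K, R): Arg1, Arg5, Lys7, Lys8, Arg20 → +5.
Negative (D, E): Glu3, Glu14, Asp18, Asp21 → −4.
The N-terminus (+1) and C-terminus (−1) cancel.
Net charge = (+5) + (−4) = +1.

+1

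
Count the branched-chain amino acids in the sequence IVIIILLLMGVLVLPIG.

V, L, and I make up the branched-chain aliphatic group.
Matching residues: I1, V2, I3, I4, I5, L6, L7, L8, V11, L12, V13, L14, I16.

13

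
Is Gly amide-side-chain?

No

Only N (asparagine) and Q (glutamine) carry a side-chain carboxamide.
Glycine is not in this group.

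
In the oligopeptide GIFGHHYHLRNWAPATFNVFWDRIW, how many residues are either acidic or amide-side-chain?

3

Acidic: D, E. Amide-side-chain: N, Q.
Acidic residues here: D22 (1).
Amide-side-chain residues here: N11, N18 (2).
The two groups share no amino acid, so total = 1 + 2 = 3.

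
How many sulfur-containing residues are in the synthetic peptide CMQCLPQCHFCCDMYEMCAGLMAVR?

Cysteine (C, thiol) and methionine (M, thioether) are the two sulfur-containing amino acids.
Matching residues: C1, M2, C4, C8, C11, C12, M14, M17, C18, M22.

10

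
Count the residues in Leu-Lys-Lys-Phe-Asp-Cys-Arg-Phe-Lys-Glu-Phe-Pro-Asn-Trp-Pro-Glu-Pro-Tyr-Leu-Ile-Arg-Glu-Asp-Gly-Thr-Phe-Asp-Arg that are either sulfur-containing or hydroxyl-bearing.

Sulfur-containing: C, M. Hydroxyl-bearing: S, T, Y.
Sulfur-containing residues here: Cys6 (1).
Hydroxyl-bearing residues here: Tyr18, Thr25 (2).
The two groups share no amino acid, so total = 1 + 2 = 3.

3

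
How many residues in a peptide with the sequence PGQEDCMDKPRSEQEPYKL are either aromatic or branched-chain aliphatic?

Aromatic: F, W, Y. Branched-chain aliphatic: I, L, V.
Aromatic residues here: Y17 (1).
Branched-chain aliphatic residues here: L19 (1).
The two groups share no amino acid, so total = 1 + 1 = 2.

2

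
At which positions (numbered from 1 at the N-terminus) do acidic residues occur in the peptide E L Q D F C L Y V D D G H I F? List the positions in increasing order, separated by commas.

The acidic residues are Asp (D) and Glu (E), whose side chains end in a carboxylate group.
Matching residues: E1, D4, D10, D11.

1, 4, 10, 11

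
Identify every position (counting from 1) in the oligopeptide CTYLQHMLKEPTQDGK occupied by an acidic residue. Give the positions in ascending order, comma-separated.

10, 14

Aspartate (D) and glutamate (E) have carboxylic-acid side chains and are the acidic amino acids.
Matching residues: E10, D14.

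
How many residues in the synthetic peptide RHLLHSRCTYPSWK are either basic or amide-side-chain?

5

Basic: H, K, R. Amide-side-chain: N, Q.
Basic residues here: R1, H2, H5, R7, K14 (5).
Amide-side-chain residues here: none (0).
The two groups share no amino acid, so total = 5 + 0 = 5.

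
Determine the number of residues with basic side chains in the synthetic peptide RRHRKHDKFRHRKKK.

13

Lysine (K), arginine (R), and histidine (H) have basic, nitrogen-containing side chains.
Matching residues: R1, R2, H3, R4, K5, H6, K8, R10, H11, R12, K13, K14, K15.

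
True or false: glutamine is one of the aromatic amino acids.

False

F, W, and Y each carry an aromatic ring on the side chain.
Glutamine is not in this group.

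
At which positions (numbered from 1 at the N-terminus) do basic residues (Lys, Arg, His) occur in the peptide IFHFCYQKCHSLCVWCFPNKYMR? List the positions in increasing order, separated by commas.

Matching residues: H3, K8, H10, K20, R23.

3, 8, 10, 20, 23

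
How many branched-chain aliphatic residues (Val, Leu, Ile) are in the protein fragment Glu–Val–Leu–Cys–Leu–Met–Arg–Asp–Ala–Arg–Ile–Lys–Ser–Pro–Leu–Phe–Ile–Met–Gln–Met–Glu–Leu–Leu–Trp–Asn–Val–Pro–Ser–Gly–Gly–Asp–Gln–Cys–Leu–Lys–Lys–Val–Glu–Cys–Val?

Matching residues: Val2, Leu3, Leu5, Ile11, Leu15, Ile17, Leu22, Leu23, Val26, Leu34, Val37, Val40.

12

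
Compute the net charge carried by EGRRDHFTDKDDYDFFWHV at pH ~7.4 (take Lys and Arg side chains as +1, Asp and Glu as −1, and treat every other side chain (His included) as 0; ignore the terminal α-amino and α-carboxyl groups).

-3

Positive (K, R): R3, R4, K10 → +3.
Negative (D, E): E1, D5, D9, D11, D12, D14 → −6.
Net charge = (+3) + (−6) = −3.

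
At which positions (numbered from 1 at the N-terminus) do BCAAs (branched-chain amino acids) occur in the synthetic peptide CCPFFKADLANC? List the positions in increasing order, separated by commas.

9

V, L, and I make up the branched-chain aliphatic group.
Matching residues: L9.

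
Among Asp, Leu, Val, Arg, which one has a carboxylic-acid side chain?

The acidic residues are Asp (D) and Glu (E), whose side chains end in a carboxylate group.
Of the listed options, only Asp belongs to this group.

Asp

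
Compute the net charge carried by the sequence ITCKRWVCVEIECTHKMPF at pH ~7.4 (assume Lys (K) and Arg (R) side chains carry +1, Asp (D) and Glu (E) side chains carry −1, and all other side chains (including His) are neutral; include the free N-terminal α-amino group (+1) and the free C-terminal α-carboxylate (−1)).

Positive (K, R): K4, R5, K16 → +3.
Negative (D, E): E10, E12 → −2.
The N-terminus (+1) and C-terminus (−1) cancel.
Net charge = (+3) + (−2) = +1.

+1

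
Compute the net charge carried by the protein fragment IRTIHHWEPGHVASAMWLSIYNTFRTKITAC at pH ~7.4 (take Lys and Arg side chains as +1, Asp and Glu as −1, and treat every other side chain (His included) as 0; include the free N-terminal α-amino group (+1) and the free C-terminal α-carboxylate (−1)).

Positive (K, R): R2, R25, K27 → +3.
Negative (D, E): E8 → −1.
The N-terminus (+1) and C-terminus (−1) cancel.
Net charge = (+3) + (−1) = +2.

+2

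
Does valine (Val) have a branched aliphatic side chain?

Yes

Valine (V), leucine (L), and isoleucine (I) are the branched-chain amino acids.
Valine is in this group.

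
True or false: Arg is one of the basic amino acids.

Lysine (K), arginine (R), and histidine (H) have basic, nitrogen-containing side chains.
Arginine is in this group.

True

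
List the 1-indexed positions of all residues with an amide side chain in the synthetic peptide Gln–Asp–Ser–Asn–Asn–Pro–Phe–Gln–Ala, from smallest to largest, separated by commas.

1, 4, 5, 8

Only N (asparagine) and Q (glutamine) carry a side-chain carboxamide.
Matching residues: Gln1, Asn4, Asn5, Gln8.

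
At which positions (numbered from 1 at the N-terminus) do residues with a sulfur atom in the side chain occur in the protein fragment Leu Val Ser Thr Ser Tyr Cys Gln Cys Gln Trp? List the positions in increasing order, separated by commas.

Cysteine (C, thiol) and methionine (M, thioether) are the two sulfur-containing amino acids.
Matching residues: Cys7, Cys9.

7, 9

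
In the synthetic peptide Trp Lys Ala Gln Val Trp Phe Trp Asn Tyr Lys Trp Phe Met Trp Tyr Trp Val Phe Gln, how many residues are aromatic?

11

Phenylalanine (F), tryptophan (W), and tyrosine (Y) have aromatic ring side chains.
Matching residues: Trp1, Trp6, Phe7, Trp8, Tyr10, Trp12, Phe13, Trp15, Tyr16, Trp17, Phe19.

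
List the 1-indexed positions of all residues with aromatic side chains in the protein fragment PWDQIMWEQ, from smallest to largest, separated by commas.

2, 7

Phenylalanine (F), tryptophan (W), and tyrosine (Y) have aromatic ring side chains.
Matching residues: W2, W7.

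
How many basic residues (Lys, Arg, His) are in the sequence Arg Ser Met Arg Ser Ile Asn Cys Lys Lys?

Matching residues: Arg1, Arg4, Lys9, Lys10.

4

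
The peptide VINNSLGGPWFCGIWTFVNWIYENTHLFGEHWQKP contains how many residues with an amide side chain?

5

Only N (asparagine) and Q (glutamine) carry a side-chain carboxamide.
Matching residues: N3, N4, N19, N24, Q33.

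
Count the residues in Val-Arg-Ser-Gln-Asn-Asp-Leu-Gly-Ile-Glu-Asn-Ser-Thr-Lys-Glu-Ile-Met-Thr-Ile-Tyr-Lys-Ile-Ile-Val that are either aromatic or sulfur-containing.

Aromatic: F, W, Y. Sulfur-containing: C, M.
Aromatic residues here: Tyr20 (1).
Sulfur-containing residues here: Met17 (1).
The two groups share no amino acid, so total = 1 + 1 = 2.

2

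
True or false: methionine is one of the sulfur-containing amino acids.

True

Cysteine (C, thiol) and methionine (M, thioether) are the two sulfur-containing amino acids.
Methionine is in this group.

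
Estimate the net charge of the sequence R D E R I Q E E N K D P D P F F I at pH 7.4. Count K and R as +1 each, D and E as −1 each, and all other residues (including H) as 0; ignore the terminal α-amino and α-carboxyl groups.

-3

Positive (K, R): R1, R4, K10 → +3.
Negative (D, E): D2, E3, E7, E8, D11, D13 → −6.
Net charge = (+3) + (−6) = −3.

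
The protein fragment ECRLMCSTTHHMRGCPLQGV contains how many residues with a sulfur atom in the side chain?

The sulfur-bearing residues are cysteine (–SH) and methionine (–S–CH₃).
Matching residues: C2, M5, C6, M12, C15.

5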